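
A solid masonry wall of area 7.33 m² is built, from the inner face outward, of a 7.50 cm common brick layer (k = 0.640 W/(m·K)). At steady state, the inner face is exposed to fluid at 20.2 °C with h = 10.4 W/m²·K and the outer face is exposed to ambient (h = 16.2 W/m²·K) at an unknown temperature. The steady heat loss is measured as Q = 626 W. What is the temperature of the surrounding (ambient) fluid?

T_out = -3.29 °C

Sum the resistances:
  R_conv,in = 1/(hA) = 1/(10.4·7.33) = 0.01312 K/W
  R_common brick = L/(kA) = 0.0750/(0.640·7.33) = 0.01599 K/W
  R_conv,out = 1/(hA) = 1/(16.2·7.33) = 0.008421 K/W
ΣR = 0.03753 K/W
ΔT = Q·ΣR = 626 × 0.03753 = 23.49 K
Heat flows outward, so T_out = T_in − ΔT = 20.2 − 23.49 = -3.29 °C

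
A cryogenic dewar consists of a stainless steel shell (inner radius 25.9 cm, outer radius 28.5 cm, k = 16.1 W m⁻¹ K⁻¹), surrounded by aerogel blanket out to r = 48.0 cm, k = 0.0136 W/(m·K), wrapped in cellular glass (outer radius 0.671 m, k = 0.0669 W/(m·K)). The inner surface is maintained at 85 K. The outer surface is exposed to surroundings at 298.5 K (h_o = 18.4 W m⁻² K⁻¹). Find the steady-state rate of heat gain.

Resistance network (inner→outer):
  R_stainless steel = (1/0.259 − 1/0.285)/(4πk) = 0.3522/(4π·16.1) = 0.001741 K/W
  R_aerogel blanket = (1/0.285 − 1/0.480)/(4πk) = 1.425/(4π·0.0136) = 8.341 K/W
  R_cellular glass = (1/0.480 − 1/0.671)/(4πk) = 0.5930/(4π·0.0669) = 0.7054 K/W
  R_conv,out = 1/(4πr²h) = 1/(4π·0.671²·18.4) = 0.009606 K/W
ΣR = 0.001741 + 8.341 + 0.7054 + 0.009606 = 9.058 K/W
Q = ΔT/ΣR = (85 K − 298.5 K)/9.058 = -23.6 W
(Negative Q ⇒ heat flows inward; heat gain = 23.6 W.)

Q = 23.6 W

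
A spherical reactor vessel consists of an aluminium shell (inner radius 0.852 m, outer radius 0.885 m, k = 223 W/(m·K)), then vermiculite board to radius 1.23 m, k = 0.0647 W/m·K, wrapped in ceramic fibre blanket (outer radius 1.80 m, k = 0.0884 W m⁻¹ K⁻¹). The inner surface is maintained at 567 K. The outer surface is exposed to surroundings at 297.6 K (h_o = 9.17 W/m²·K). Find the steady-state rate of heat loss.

Treat each layer as a resistance in series:
  R_aluminium = (1/0.852 − 1/0.885)/(4πk) = 0.04377/(4π·223) = 1.562×10^-5 K/W
  R_vermiculite board = (1/0.885 − 1/1.23)/(4πk) = 0.3169/(4π·0.0647) = 0.3898 K/W
  R_ceramic fibre blanket = (1/1.23 − 1/1.80)/(4πk) = 0.2575/(4π·0.0884) = 0.2318 K/W
  R_conv,out = 1/(4πr²h) = 1/(4π·1.80²·9.17) = 0.002678 K/W
ΣR = 1.562×10^-5 + 0.3898 + 0.2318 + 0.002678 = 0.6243 K/W
Q = ΔT/ΣR = (567 K − 297.6 K)/0.6243 = 432 W

Q = 432 W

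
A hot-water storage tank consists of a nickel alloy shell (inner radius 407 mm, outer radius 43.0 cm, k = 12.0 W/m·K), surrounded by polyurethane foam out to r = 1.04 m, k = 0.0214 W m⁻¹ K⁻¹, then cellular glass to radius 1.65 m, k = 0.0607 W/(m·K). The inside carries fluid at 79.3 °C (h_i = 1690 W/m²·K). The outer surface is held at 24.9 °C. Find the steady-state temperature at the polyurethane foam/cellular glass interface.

T = 29.5 °C

Treat each layer as a resistance in series:
  R_conv,in = 1/(4πr²h) = 1/(4π·0.407²·1690) = 2.843×10^-4 K/W
  R_nickel alloy = (1/0.407 − 1/0.430)/(4πk) = 0.1314/(4π·12.0) = 8.715×10^-4 K/W
  R_polyurethane foam = (1/0.430 − 1/1.04)/(4πk) = 1.364/(4π·0.0214) = 5.072 K/W
  R_cellular glass = (1/1.04 − 1/1.65)/(4πk) = 0.3555/(4π·0.0607) = 0.4660 K/W
ΣR = 2.843×10^-4 + 8.715×10^-4 + 5.072 + 0.4660 = 5.539 K/W
Q = ΔT/ΣR = (79.3 °C − 24.9 °C)/5.539 = 9.821 W
From the inner boundary to the polyurethane foam/cellular glass interface, ΣR_partial = 5.073 K/W.
T_interface = T_in − Q·ΣR_partial = 79.3 °C − (9.821)(5.073) = 29.5 °C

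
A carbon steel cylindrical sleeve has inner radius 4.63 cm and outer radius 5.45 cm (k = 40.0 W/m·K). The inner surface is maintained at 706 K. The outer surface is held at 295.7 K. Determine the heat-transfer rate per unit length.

Q' = 6.32×10^5 W/m

Q' = 2πk·ΔT/ln(r₂/r₁) = 2π × 40.0 × 410.3 / ln(0.0545/0.0463) = 6.32×10^5 W/m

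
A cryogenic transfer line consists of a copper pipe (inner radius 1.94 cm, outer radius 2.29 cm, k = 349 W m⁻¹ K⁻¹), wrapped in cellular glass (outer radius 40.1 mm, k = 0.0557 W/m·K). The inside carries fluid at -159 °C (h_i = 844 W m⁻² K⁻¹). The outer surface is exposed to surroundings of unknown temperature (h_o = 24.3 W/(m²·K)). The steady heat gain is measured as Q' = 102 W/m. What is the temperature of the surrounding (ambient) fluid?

T_out = 21.9 °C

Sum the resistances:
  R'_conv,in = 1/(2πr h) = 1/(2π·0.0194·844) = 0.009720 m·K/W
  R'_copper = ln(0.0229/0.0194)/(2πk) = 0.1659/(2π·349) = 7.564×10^-5 m·K/W
  R'_cellular glass = ln(0.0401/0.0229)/(2πk) = 0.5602/(2π·0.0557) = 1.601 m·K/W
  R'_conv,out = 1/(2πr h) = 1/(2π·0.0401·24.3) = 0.1633 m·K/W
ΣR = 1.774 m·K/W
ΔT = Q'·ΣR = 102 × 1.774 = 180.9 K
Heat flows inward, so T_out = T_in + ΔT = -159 + 180.9 = 21.9 °C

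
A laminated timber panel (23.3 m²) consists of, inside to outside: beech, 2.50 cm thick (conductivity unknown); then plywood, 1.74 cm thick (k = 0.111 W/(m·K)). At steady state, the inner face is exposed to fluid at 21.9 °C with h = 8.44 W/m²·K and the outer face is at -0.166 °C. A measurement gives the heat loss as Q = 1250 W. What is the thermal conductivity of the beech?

ΣR = ΔT/Q = |21.9 − -0.166|/1250 = 0.01765 K/W
Known resistances:
  R_conv,in = 1/(hA) = 1/(8.44·23.3) = 0.005085 K/W
  R_plywood = L/(kA) = 0.0174/(0.111·23.3) = 0.006728 K/W
R_beech = ΣR − ΣR_known = 0.01765 − 0.01181 = 0.005840 K/W
L/(kA) = 0.005840 ⇒ k = 0.0250/(0.005840·23.3) = 0.184 W/m·K

k = 0.184 W/m·K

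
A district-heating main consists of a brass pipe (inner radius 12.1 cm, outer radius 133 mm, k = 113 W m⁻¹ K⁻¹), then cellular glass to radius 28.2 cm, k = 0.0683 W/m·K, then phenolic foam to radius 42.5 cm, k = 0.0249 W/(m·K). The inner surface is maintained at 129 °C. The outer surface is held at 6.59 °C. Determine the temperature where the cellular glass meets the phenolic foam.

T = 80.0 °C

Series thermal resistances, inner to outer:
  R'_brass = ln(0.133/0.121)/(2πk) = 0.09456/(2π·113) = 1.332×10^-4 m·K/W
  R'_cellular glass = ln(0.282/0.133)/(2πk) = 0.7516/(2π·0.0683) = 1.751 m·K/W
  R'_phenolic foam = ln(0.425/0.282)/(2πk) = 0.4102/(2π·0.0249) = 2.622 m·K/W
ΣR = 1.332×10^-4 + 1.751 + 2.622 = 4.373 m·K/W
Q' = ΔT/ΣR = (129 °C − 6.59 °C)/4.373 = 27.99 W/m
From the inner boundary to the cellular glass/phenolic foam interface, ΣR_partial = 1.751 m·K/W.
T_interface = T_in − Q'·ΣR_partial = 129 °C − (27.99)(1.751) = 80.0 °C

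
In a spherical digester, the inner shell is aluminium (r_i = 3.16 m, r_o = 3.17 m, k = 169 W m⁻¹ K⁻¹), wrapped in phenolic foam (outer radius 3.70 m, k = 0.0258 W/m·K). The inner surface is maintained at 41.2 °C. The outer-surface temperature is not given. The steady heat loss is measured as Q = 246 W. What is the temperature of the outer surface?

Series resistances:
  R_aluminium = (1/3.16 − 1/3.17)/(4πk) = 9.983×10^-4/(4π·169) = 4.701×10^-7 K/W
  R_phenolic foam = (1/3.17 − 1/3.70)/(4πk) = 0.04519/(4π·0.0258) = 0.1394 K/W
ΣR = 0.1394 K/W
ΔT = Q·ΣR = 246 × 0.1394 = 34.29 K
Heat flows outward, so T_out = T_in − ΔT = 41.2 − 34.29 = 6.91 °C

T_out = 6.91 °C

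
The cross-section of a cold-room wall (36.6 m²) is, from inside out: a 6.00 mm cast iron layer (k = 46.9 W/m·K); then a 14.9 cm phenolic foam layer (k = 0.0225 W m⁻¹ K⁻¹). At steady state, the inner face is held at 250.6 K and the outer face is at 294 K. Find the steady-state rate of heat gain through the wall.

Q = 240 W

Resistance network (inner→outer):
  R_cast iron = L/(kA) = 0.00600/(46.9·36.6) = 3.495×10^-6 K/W
  R_phenolic foam = L/(kA) = 0.149/(0.0225·36.6) = 0.1809 K/W
ΣR = 3.495×10^-6 + 0.1809 = 0.1809 K/W
Q = ΔT/ΣR = (250.6 K − 294 K)/0.1809 = -240 W
(Negative Q ⇒ heat flows inward; heat gain = 240 W.)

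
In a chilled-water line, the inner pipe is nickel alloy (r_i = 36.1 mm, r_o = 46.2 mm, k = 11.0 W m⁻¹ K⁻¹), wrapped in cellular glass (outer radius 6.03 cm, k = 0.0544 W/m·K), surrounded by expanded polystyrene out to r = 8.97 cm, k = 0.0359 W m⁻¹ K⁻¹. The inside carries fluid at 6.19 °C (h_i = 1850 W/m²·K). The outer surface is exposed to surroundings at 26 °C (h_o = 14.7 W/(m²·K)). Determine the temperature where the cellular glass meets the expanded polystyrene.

Treat each layer as a resistance in series:
  R'_conv,in = 1/(2πr h) = 1/(2π·0.0361·1850) = 0.002383 m·K/W
  R'_nickel alloy = ln(0.0462/0.0361)/(2πk) = 0.2467/(2π·11.0) = 0.003569 m·K/W
  R'_cellular glass = ln(0.0603/0.0462)/(2πk) = 0.2664/(2π·0.0544) = 0.7793 m·K/W
  R'_expanded polystyrene = ln(0.0897/0.0603)/(2πk) = 0.3971/(2π·0.0359) = 1.761 m·K/W
  R'_conv,out = 1/(2πr h) = 1/(2π·0.0897·14.7) = 0.1207 m·K/W
ΣR = 0.002383 + 0.003569 + 0.7793 + 1.761 + 0.1207 = 2.667 m·K/W
Q' = ΔT/ΣR = (6.19 °C − 26 °C)/2.667 = -7.428 W/m
From the inner boundary to the cellular glass/expanded polystyrene interface, ΣR_partial = 0.7853 m·K/W.
T_interface = T_in − Q'·ΣR_partial = 6.19 °C − (-7.428)(0.7853) = 12.0 °C

T = 12.0 °C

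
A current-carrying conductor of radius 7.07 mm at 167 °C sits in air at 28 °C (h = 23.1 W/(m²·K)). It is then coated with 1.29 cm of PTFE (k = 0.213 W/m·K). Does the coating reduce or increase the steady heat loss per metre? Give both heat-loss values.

reduces: 143 → 124 W/m

Critical radius for a cylinder: r_cr = k/h = 0.00922 m = 0.922 cm.
Outer radius after coating: r₂ = 0.00707 + 0.0129 = 0.01997 m.
r₁ < r_cr < r₂: heat loss rises to a maximum at r_cr then falls. Whether the coating helps depends on whether Q(r₂) has dropped back below Q(r₁).
Bare: R = 1/(2πr₁h) = 0.9745 m·K/W; Q = 139/0.9745 = 143 W/m.
Coated: R = R_cond + R_conv = 1.121 m·K/W; Q = 139/1.121 = 124 W/m.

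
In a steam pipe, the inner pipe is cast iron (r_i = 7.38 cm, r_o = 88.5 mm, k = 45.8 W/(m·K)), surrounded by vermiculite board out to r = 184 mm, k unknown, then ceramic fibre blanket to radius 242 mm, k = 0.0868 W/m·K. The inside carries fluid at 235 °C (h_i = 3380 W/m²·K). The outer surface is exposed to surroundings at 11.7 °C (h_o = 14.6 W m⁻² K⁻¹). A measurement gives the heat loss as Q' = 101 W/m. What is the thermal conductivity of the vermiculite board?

ΣR = ΔT/Q' = |235 − 11.7|/101 = 2.211 m·K/W
Known resistances:
  R'_conv,in = 1/(2πr h) = 1/(2π·0.0738·3380) = 6.380×10^-4 m·K/W
  R'_cast iron = ln(0.0885/0.0738)/(2πk) = 0.1816/(2π·45.8) = 6.312×10^-4 m·K/W
  R'_ceramic fibre blanket = ln(0.242/0.184)/(2πk) = 0.2740/(2π·0.0868) = 0.5024 m·K/W
  R'_conv,out = 1/(2πr h) = 1/(2π·0.242·14.6) = 0.04505 m·K/W
R_vermiculite board = ΣR − ΣR_known = 2.211 − 0.5487 = 1.662 m·K/W
ln(r₂/r₁)/(2πk) = 1.662 ⇒ k = 0.7319/(2π·1.662) = 0.0701 W/m·K

k = 0.0701 W/m·K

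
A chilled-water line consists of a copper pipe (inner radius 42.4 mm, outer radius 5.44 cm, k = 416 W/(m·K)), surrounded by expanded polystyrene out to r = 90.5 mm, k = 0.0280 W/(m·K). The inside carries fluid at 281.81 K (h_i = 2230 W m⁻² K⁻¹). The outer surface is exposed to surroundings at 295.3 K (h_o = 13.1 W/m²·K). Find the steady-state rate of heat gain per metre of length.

Treat each layer as a resistance in series:
  R'_conv,in = 1/(2πr h) = 1/(2π·0.0424·2230) = 0.001683 m·K/W
  R'_copper = ln(0.0544/0.0424)/(2πk) = 0.2492/(2π·416) = 9.535×10^-5 m·K/W
  R'_expanded polystyrene = ln(0.0905/0.0544)/(2πk) = 0.5090/(2π·0.0280) = 2.893 m·K/W
  R'_conv,out = 1/(2πr h) = 1/(2π·0.0905·13.1) = 0.1342 m·K/W
ΣR = 0.001683 + 9.535×10^-5 + 2.893 + 0.1342 = 3.029 m·K/W
Q' = ΔT/ΣR = (281.81 K − 295.3 K)/3.029 = -4.45 W/m
(Negative Q' ⇒ heat flows inward; heat gain = 4.45 W/m.)

Q' = 4.45 W/m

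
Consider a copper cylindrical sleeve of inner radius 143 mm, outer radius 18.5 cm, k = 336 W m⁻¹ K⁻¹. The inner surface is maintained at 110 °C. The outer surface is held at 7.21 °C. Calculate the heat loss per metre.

Q' = 2πk·ΔT/ln(r₂/r₁) = 2π × 336 × 102.79 / ln(0.185/0.143) = 8.43×10^5 W/m

Q' = 8.43×10^5 W/m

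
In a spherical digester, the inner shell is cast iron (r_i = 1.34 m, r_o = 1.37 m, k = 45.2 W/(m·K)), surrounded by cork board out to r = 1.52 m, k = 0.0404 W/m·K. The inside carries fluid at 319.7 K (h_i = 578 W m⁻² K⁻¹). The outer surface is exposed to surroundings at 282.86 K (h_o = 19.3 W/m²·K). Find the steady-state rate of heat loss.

Resistance network (inner→outer):
  R_conv,in = 1/(4πr²h) = 1/(4π·1.34²·578) = 7.667×10^-5 K/W
  R_cast iron = (1/1.34 − 1/1.37)/(4πk) = 0.01634/(4π·45.2) = 2.877×10^-5 K/W
  R_cork board = (1/1.37 − 1/1.52)/(4πk) = 0.07203/(4π·0.0404) = 0.1419 K/W
  R_conv,out = 1/(4πr²h) = 1/(4π·1.52²·19.3) = 0.001785 K/W
ΣR = 7.667×10^-5 + 2.877×10^-5 + 0.1419 + 0.001785 = 0.1438 K/W
Q = ΔT/ΣR = (319.7 K − 282.86 K)/0.1438 = 256 W

Q = 256 W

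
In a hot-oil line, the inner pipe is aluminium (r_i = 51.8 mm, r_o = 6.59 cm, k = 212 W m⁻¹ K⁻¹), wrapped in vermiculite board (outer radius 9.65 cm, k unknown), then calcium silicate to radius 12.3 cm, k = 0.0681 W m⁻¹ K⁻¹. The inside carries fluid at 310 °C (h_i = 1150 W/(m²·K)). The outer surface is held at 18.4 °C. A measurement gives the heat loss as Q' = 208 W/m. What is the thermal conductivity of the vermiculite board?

ΣR = ΔT/Q' = |310 − 18.4|/208 = 1.402 m·K/W
Known resistances:
  R'_conv,in = 1/(2πr h) = 1/(2π·0.0518·1150) = 0.002672 m·K/W
  R'_aluminium = ln(0.0659/0.0518)/(2πk) = 0.2407/(2π·212) = 1.807×10^-4 m·K/W
  R'_calcium silicate = ln(0.123/0.0965)/(2πk) = 0.2426/(2π·0.0681) = 0.5671 m·K/W
R_vermiculite board = ΣR − ΣR_known = 1.402 − 0.5700 = 0.8320 m·K/W
ln(r₂/r₁)/(2πk) = 0.8320 ⇒ k = 0.3814/(2π·0.8320) = 0.0730 W/m·K

k = 0.0730 W/m·K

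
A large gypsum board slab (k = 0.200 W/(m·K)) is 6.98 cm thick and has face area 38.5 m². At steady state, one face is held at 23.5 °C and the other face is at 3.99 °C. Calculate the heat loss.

Q = kA·ΔT/L = 0.200 × 38.5 × |23.5 °C − 3.99 °C| / 0.0698 = 2150 W

Q = 2.15 kW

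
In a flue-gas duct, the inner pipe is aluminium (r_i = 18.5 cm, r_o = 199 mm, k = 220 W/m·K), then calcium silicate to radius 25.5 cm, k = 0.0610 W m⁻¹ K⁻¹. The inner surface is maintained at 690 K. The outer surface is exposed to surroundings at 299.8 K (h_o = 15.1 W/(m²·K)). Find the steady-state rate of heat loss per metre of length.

Q' = 567 W/m

Series thermal resistances, inner to outer:
  R'_aluminium = ln(0.199/0.185)/(2πk) = 0.07295/(2π·220) = 5.277×10^-5 m·K/W
  R'_calcium silicate = ln(0.255/0.199)/(2πk) = 0.2480/(2π·0.0610) = 0.6469 m·K/W
  R'_conv,out = 1/(2πr h) = 1/(2π·0.255·15.1) = 0.04133 m·K/W
ΣR = 5.277×10^-5 + 0.6469 + 0.04133 = 0.6883 m·K/W
Q' = ΔT/ΣR = (690 K − 299.8 K)/0.6883 = 567 W/m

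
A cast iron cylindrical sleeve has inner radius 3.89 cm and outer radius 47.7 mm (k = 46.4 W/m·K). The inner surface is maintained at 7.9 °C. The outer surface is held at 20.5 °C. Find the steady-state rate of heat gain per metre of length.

Q' = 18000 W/m

Q' = 2πk·ΔT/ln(r₂/r₁) = 2π × 46.4 × 12.6 / ln(0.0477/0.0389) = 18000 W/m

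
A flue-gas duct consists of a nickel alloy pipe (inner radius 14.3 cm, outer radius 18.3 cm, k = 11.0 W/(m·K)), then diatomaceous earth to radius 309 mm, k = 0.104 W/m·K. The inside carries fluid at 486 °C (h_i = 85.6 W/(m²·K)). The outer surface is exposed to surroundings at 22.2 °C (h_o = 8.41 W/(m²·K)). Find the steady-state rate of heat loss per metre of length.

Q' = 527 W/m

Treat each layer as a resistance in series:
  R'_conv,in = 1/(2πr h) = 1/(2π·0.143·85.6) = 0.01300 m·K/W
  R'_nickel alloy = ln(0.183/0.143)/(2πk) = 0.2466/(2π·11.0) = 0.003569 m·K/W
  R'_diatomaceous earth = ln(0.309/0.183)/(2πk) = 0.5239/(2π·0.104) = 0.8017 m·K/W
  R'_conv,out = 1/(2πr h) = 1/(2π·0.309·8.41) = 0.06124 m·K/W
ΣR = 0.01300 + 0.003569 + 0.8017 + 0.06124 = 0.8795 m·K/W
Q' = ΔT/ΣR = (486 °C − 22.2 °C)/0.8795 = 527 W/m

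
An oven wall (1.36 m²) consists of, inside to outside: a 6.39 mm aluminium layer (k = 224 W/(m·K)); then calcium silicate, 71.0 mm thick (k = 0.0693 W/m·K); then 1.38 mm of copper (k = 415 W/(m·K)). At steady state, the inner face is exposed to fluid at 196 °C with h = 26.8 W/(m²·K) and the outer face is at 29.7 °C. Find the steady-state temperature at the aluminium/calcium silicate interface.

T = 190 °C

Series thermal resistances, inner to outer:
  R_conv,in = 1/(hA) = 1/(26.8·1.36) = 0.02744 K/W
  R_aluminium = L/(kA) = 0.00639/(224·1.36) = 2.098×10^-5 K/W
  R_calcium silicate = L/(kA) = 0.0710/(0.0693·1.36) = 0.7533 K/W
  R_copper = L/(kA) = 0.00138/(415·1.36) = 2.445×10^-6 K/W
ΣR = 0.02744 + 2.098×10^-5 + 0.7533 + 2.445×10^-6 = 0.7808 K/W
Q = ΔT/ΣR = (196 °C − 29.7 °C)/0.7808 = 213.0 W
From the inner boundary to the aluminium/calcium silicate interface, ΣR_partial = 0.02746 K/W.
T_interface = T_in − Q·ΣR_partial = 196 °C − (213.0)(0.02746) = 190 °C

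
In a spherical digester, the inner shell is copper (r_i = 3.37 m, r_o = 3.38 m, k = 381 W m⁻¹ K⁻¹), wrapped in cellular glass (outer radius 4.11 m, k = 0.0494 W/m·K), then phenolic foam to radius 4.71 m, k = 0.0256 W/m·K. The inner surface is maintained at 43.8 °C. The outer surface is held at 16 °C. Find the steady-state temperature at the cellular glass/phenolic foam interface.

T = 30.8 °C

Treat each layer as a resistance in series:
  R_copper = (1/3.37 − 1/3.38)/(4πk) = 8.779×10^-4/(4π·381) = 1.834×10^-7 K/W
  R_cellular glass = (1/3.38 − 1/4.11)/(4πk) = 0.05255/(4π·0.0494) = 0.08465 K/W
  R_phenolic foam = (1/4.11 − 1/4.71)/(4πk) = 0.03099/(4π·0.0256) = 0.09635 K/W
ΣR = 1.834×10^-7 + 0.08465 + 0.09635 = 0.1810 K/W
Q = ΔT/ΣR = (43.8 °C − 16 °C)/0.1810 = 153.6 W
From the inner boundary to the cellular glass/phenolic foam interface, ΣR_partial = 0.08465 K/W.
T_interface = T_in − Q·ΣR_partial = 43.8 °C − (153.6)(0.08465) = 30.8 °C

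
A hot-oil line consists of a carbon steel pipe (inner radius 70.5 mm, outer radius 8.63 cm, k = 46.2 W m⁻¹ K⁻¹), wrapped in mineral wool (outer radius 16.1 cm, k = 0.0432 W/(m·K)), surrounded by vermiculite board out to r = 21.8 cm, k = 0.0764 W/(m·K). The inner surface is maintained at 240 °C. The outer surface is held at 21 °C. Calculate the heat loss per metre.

Q' = 74.8 W/m

Series thermal resistances, inner to outer:
  R'_carbon steel = ln(0.0863/0.0705)/(2πk) = 0.2022/(2π·46.2) = 6.966×10^-4 m·K/W
  R'_mineral wool = ln(0.161/0.0863)/(2πk) = 0.6236/(2π·0.0432) = 2.297 m·K/W
  R'_vermiculite board = ln(0.218/0.161)/(2πk) = 0.3031/(2π·0.0764) = 0.6314 m·K/W
ΣR = 6.966×10^-4 + 2.297 + 0.6314 = 2.929 m·K/W
Q' = ΔT/ΣR = (240 °C − 21 °C)/2.929 = 74.8 W/m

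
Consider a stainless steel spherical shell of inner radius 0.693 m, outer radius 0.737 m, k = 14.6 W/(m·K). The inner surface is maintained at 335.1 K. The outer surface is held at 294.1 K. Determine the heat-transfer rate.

Q = 4πk·ΔT/(1/r₁ − 1/r₂) = 4π × 14.6 × 41 / (1/0.693 − 1/0.737) = 87300 W

Q = 87.3 kW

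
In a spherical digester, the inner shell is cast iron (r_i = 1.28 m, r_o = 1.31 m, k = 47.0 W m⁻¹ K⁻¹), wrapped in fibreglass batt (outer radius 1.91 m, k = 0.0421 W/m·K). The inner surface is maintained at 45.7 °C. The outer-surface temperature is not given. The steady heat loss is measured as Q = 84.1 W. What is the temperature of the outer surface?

Sum the resistances:
  R_cast iron = (1/1.28 − 1/1.31)/(4πk) = 0.01789/(4π·47.0) = 3.029×10^-5 K/W
  R_fibreglass batt = (1/1.31 − 1/1.91)/(4πk) = 0.2398/(4π·0.0421) = 0.4533 K/W
ΣR = 0.4533 K/W
ΔT = Q·ΣR = 84.1 × 0.4533 = 38.12 K
Heat flows outward, so T_out = T_in − ΔT = 45.7 − 38.12 = 7.58 °C

T_out = 7.58 °C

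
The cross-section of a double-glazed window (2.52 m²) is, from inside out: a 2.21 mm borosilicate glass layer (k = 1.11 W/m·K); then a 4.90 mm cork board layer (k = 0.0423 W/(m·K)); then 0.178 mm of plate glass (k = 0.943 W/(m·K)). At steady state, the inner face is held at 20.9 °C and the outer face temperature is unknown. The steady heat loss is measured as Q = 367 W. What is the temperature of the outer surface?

T_out = 3.71 °C

Sum the resistances:
  R_borosilicate glass = L/(kA) = 0.00221/(1.11·2.52) = 7.901×10^-4 K/W
  R_cork board = L/(kA) = 0.00490/(0.0423·2.52) = 0.04597 K/W
  R_plate glass = L/(kA) = 1.78×10^-4/(0.943·2.52) = 7.490×10^-5 K/W
ΣR = 0.04683 K/W
ΔT = Q·ΣR = 367 × 0.04683 = 17.19 K
Heat flows outward, so T_out = T_in − ΔT = 20.9 − 17.19 = 3.71 °C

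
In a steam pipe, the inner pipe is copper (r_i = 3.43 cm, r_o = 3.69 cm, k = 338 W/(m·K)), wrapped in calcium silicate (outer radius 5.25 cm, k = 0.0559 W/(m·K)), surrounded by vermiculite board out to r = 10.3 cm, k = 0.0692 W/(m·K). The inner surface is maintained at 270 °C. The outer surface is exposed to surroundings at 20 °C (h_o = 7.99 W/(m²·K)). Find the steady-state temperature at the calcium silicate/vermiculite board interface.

Resistance network (inner→outer):
  R'_copper = ln(0.0369/0.0343)/(2πk) = 0.07307/(2π·338) = 3.440×10^-5 m·K/W
  R'_calcium silicate = ln(0.0525/0.0369)/(2πk) = 0.3526/(2π·0.0559) = 1.004 m·K/W
  R'_vermiculite board = ln(0.103/0.0525)/(2πk) = 0.6739/(2π·0.0692) = 1.550 m·K/W
  R'_conv,out = 1/(2πr h) = 1/(2π·0.103·7.99) = 0.1934 m·K/W
ΣR = 3.440×10^-5 + 1.004 + 1.550 + 0.1934 = 2.747 m·K/W
Q' = ΔT/ΣR = (270 °C − 20 °C)/2.747 = 91.01 W/m
From the inner boundary to the calcium silicate/vermiculite board interface, ΣR_partial = 1.004 m·K/W.
T_interface = T_in − Q'·ΣR_partial = 270 °C − (91.01)(1.004) = 179 °C

T = 179 °C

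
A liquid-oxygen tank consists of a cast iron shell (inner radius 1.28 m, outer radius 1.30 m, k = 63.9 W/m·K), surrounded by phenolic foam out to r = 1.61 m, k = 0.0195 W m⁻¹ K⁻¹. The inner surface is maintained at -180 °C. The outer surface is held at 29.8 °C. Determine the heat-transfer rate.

Q = 347 W

Resistance network (inner→outer):
  R_cast iron = (1/1.28 − 1/1.30)/(4πk) = 0.01202/(4π·63.9) = 1.497×10^-5 K/W
  R_phenolic foam = (1/1.30 − 1/1.61)/(4πk) = 0.1481/(4π·0.0195) = 0.6044 K/W
ΣR = 1.497×10^-5 + 0.6044 = 0.6044 K/W
Q = ΔT/ΣR = (-180 °C − 29.8 °C)/0.6044 = -347 W
(Negative Q ⇒ heat flows inward; heat gain = 347 W.)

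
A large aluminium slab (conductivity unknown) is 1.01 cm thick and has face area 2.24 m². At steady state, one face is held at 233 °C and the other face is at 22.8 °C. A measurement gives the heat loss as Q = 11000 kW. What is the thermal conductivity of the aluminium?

ΣR = ΔT/Q = |233 − 22.8|/1.10×10^7 = 1.911×10^-5 K/W
L/(kA) = 1.911×10^-5 ⇒ k = 0.0101/(1.911×10^-5·2.24) = 236 W/m·K

k = 236 W/m·K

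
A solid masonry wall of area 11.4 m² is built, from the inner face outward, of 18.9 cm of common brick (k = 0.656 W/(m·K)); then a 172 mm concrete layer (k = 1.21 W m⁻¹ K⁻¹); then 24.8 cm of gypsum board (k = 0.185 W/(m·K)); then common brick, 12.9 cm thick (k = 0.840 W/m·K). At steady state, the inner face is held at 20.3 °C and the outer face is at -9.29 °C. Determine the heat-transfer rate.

Q = 175 W

Series thermal resistances, inner to outer:
  R_common brick = L/(kA) = 0.189/(0.656·11.4) = 0.02527 K/W
  R_concrete = L/(kA) = 0.172/(1.21·11.4) = 0.01247 K/W
  R_gypsum board = L/(kA) = 0.248/(0.185·11.4) = 0.1176 K/W
  R_common brick = L/(kA) = 0.129/(0.840·11.4) = 0.01347 K/W
ΣR = 0.02527 + 0.01247 + 0.1176 + 0.01347 = 0.1688 K/W
Q = ΔT/ΣR = (20.3 °C − -9.29 °C)/0.1688 = 175 W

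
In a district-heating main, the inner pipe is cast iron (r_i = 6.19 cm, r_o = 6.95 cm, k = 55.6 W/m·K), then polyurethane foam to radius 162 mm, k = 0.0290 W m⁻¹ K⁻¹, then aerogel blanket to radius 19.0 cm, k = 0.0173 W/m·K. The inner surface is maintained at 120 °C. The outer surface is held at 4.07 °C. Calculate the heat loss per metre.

Resistance network (inner→outer):
  R'_cast iron = ln(0.0695/0.0619)/(2πk) = 0.1158/(2π·55.6) = 3.315×10^-4 m·K/W
  R'_polyurethane foam = ln(0.162/0.0695)/(2πk) = 0.8463/(2π·0.0290) = 4.644 m·K/W
  R'_aerogel blanket = ln(0.190/0.162)/(2πk) = 0.1594/(2π·0.0173) = 1.467 m·K/W
ΣR = 3.315×10^-4 + 4.644 + 1.467 = 6.111 m·K/W
Q' = ΔT/ΣR = (120 °C − 4.07 °C)/6.111 = 19.0 W/m

Q' = 19.0 W/m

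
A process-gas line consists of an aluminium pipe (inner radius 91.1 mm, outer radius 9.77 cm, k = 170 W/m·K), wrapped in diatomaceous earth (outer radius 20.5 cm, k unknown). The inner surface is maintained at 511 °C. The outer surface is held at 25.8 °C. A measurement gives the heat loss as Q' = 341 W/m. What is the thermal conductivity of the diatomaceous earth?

k = 0.0829 W/m·K

ΣR = ΔT/Q' = |511 − 25.8|/341 = 1.423 m·K/W
Known resistances:
  R'_aluminium = ln(0.0977/0.0911)/(2πk) = 0.06994/(2π·170) = 6.548×10^-5 m·K/W
R_diatomaceous earth = ΣR − ΣR_known = 1.423 − 6.548×10^-5 = 1.423 m·K/W
ln(r₂/r₁)/(2πk) = 1.423 ⇒ k = 0.7411/(2π·1.423) = 0.0829 W/m·K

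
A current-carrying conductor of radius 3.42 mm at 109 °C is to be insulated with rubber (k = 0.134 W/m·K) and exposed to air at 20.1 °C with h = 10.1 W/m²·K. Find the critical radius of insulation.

r_cr = 1.33 cm

For a cylinder, r_cr = k_ins/h = 0.134/10.1 = 0.0133 m = 1.33 cm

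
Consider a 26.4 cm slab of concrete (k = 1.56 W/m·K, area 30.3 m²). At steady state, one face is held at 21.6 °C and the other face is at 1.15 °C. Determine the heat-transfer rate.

Q = kA·ΔT/L = 1.56 × 30.3 × |21.6 °C − 1.15 °C| / 0.264 = 3660 W

Q = 3660 W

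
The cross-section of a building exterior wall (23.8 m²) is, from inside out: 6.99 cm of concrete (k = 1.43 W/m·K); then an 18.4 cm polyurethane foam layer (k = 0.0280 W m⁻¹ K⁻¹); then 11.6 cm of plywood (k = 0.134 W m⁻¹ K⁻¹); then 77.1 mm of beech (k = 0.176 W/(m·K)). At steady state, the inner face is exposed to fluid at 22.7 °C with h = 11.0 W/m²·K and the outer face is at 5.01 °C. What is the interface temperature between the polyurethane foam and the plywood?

Treat each layer as a resistance in series:
  R_conv,in = 1/(hA) = 1/(11.0·23.8) = 0.003820 K/W
  R_concrete = L/(kA) = 0.0699/(1.43·23.8) = 0.002054 K/W
  R_polyurethane foam = L/(kA) = 0.184/(0.0280·23.8) = 0.2761 K/W
  R_plywood = L/(kA) = 0.116/(0.134·23.8) = 0.03637 K/W
  R_beech = L/(kA) = 0.0771/(0.176·23.8) = 0.01841 K/W
ΣR = 0.003820 + 0.002054 + 0.2761 + 0.03637 + 0.01841 = 0.3368 K/W
Q = ΔT/ΣR = (22.7 °C − 5.01 °C)/0.3368 = 52.52 W
From the inner boundary to the polyurethane foam/plywood interface, ΣR_partial = 0.2820 K/W.
T_interface = T_in − Q·ΣR_partial = 22.7 °C − (52.52)(0.2820) = 7.89 °C

T = 7.89 °C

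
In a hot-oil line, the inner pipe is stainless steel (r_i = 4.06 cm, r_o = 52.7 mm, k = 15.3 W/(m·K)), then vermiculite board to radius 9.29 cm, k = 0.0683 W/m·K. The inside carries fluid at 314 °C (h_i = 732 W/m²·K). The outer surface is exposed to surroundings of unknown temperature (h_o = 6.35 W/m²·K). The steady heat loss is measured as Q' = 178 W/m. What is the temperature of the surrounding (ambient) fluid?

Sum the resistances:
  R'_conv,in = 1/(2πr h) = 1/(2π·0.0406·732) = 0.005355 m·K/W
  R'_stainless steel = ln(0.0527/0.0406)/(2πk) = 0.2608/(2π·15.3) = 0.002713 m·K/W
  R'_vermiculite board = ln(0.0929/0.0527)/(2πk) = 0.5669/(2π·0.0683) = 1.321 m·K/W
  R'_conv,out = 1/(2πr h) = 1/(2π·0.0929·6.35) = 0.2698 m·K/W
ΣR = 1.599 m·K/W
ΔT = Q'·ΣR = 178 × 1.599 = 284.6 K
Heat flows outward, so T_out = T_in − ΔT = 314 − 284.6 = 29.4 °C

T_out = 29.4 °C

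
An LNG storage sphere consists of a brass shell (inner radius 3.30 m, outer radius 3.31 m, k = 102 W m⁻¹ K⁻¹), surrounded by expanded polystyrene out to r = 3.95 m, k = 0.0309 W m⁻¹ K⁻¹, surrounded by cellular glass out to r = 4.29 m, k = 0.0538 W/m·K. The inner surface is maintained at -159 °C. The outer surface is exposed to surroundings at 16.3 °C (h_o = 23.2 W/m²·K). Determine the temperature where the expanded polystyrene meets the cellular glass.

Series thermal resistances, inner to outer:
  R_brass = (1/3.30 − 1/3.31)/(4πk) = 9.155×10^-4/(4π·102) = 7.142×10^-7 K/W
  R_expanded polystyrene = (1/3.31 − 1/3.95)/(4πk) = 0.04895/(4π·0.0309) = 0.1261 K/W
  R_cellular glass = (1/3.95 − 1/4.29)/(4πk) = 0.02006/(4π·0.0538) = 0.02968 K/W
  R_conv,out = 1/(4πr²h) = 1/(4π·4.29²·23.2) = 1.864×10^-4 K/W
ΣR = 7.142×10^-7 + 0.1261 + 0.02968 + 1.864×10^-4 = 0.1560 K/W
Q = ΔT/ΣR = (-159 °C − 16.3 °C)/0.1560 = -1124 W
From the inner boundary to the expanded polystyrene/cellular glass interface, ΣR_partial = 0.1261 K/W.
T_interface = T_in − Q·ΣR_partial = -159 °C − (-1124)(0.1261) = -17.3 °C

T = -17.3 °C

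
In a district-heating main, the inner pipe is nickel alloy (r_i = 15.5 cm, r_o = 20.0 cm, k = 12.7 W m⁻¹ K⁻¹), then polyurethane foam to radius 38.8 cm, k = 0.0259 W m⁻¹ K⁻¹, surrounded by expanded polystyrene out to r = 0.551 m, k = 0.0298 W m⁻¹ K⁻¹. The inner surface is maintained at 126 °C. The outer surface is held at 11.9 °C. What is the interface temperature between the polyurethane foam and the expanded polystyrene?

Treat each layer as a resistance in series:
  R'_nickel alloy = ln(0.200/0.155)/(2πk) = 0.2549/(2π·12.7) = 0.003194 m·K/W
  R'_polyurethane foam = ln(0.388/0.200)/(2πk) = 0.6627/(2π·0.0259) = 4.072 m·K/W
  R'_expanded polystyrene = ln(0.551/0.388)/(2πk) = 0.3507/(2π·0.0298) = 1.873 m·K/W
ΣR = 0.003194 + 4.072 + 1.873 = 5.948 m·K/W
Q' = ΔT/ΣR = (126 °C − 11.9 °C)/5.948 = 19.18 W/m
From the inner boundary to the polyurethane foam/expanded polystyrene interface, ΣR_partial = 4.075 m·K/W.
T_interface = T_in − Q'·ΣR_partial = 126 °C − (19.18)(4.075) = 47.8 °C

T = 47.8 °C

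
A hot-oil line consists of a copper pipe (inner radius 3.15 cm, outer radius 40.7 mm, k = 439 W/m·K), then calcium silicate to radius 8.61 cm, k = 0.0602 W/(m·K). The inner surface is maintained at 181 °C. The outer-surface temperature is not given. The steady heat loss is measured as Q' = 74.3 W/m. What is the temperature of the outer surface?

Sum the resistances:
  R'_copper = ln(0.0407/0.0315)/(2πk) = 0.2562/(2π·439) = 9.290×10^-5 m·K/W
  R'_calcium silicate = ln(0.0861/0.0407)/(2πk) = 0.7493/(2π·0.0602) = 1.981 m·K/W
ΣR = 1.981 m·K/W
ΔT = Q'·ΣR = 74.3 × 1.981 = 147.2 K
Heat flows outward, so T_out = T_in − ΔT = 181 − 147.2 = 33.8 °C

T_out = 33.8 °C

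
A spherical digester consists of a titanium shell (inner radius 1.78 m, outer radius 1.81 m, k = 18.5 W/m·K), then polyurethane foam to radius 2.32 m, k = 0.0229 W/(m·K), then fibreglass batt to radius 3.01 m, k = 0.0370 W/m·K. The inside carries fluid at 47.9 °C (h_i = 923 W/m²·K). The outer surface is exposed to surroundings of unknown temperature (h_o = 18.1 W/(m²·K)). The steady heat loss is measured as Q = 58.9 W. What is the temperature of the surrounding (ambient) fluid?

Sum the resistances:
  R_conv,in = 1/(4πr²h) = 1/(4π·1.78²·923) = 2.721×10^-5 K/W
  R_titanium = (1/1.78 − 1/1.81)/(4πk) = 0.009312/(4π·18.5) = 4.005×10^-5 K/W
  R_polyurethane foam = (1/1.81 − 1/2.32)/(4πk) = 0.1215/(4π·0.0229) = 0.4220 K/W
  R_fibreglass batt = (1/2.32 − 1/3.01)/(4πk) = 0.09881/(4π·0.0370) = 0.2125 K/W
  R_conv,out = 1/(4πr²h) = 1/(4π·3.01²·18.1) = 4.853×10^-4 K/W
ΣR = 0.6351 K/W
ΔT = Q·ΣR = 58.9 × 0.6351 = 37.41 K
Heat flows outward, so T_out = T_in − ΔT = 47.9 − 37.41 = 10.5 °C

T_out = 10.5 °C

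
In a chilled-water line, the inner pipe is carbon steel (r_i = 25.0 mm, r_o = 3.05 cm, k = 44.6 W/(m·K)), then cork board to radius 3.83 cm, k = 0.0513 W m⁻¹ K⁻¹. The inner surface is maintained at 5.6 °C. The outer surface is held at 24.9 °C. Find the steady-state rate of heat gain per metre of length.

Q' = 27.3 W/m

Resistance network (inner→outer):
  R'_carbon steel = ln(0.0305/0.0250)/(2πk) = 0.1989/(2π·44.6) = 7.096×10^-4 m·K/W
  R'_cork board = ln(0.0383/0.0305)/(2πk) = 0.2277/(2π·0.0513) = 0.7065 m·K/W
ΣR = 7.096×10^-4 + 0.7065 = 0.7072 m·K/W
Q' = ΔT/ΣR = (5.6 °C − 24.9 °C)/0.7072 = -27.3 W/m
(Negative Q' ⇒ heat flows inward; heat gain = 27.3 W/m.)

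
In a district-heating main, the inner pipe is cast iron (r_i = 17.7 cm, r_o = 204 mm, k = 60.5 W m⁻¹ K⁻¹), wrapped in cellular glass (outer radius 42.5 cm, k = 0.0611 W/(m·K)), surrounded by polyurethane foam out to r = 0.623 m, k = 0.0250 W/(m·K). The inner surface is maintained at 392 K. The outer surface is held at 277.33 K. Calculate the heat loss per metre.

Q' = 26.4 W/m

Treat each layer as a resistance in series:
  R'_cast iron = ln(0.204/0.177)/(2πk) = 0.1420/(2π·60.5) = 3.735×10^-4 m·K/W
  R'_cellular glass = ln(0.425/0.204)/(2πk) = 0.7340/(2π·0.0611) = 1.912 m·K/W
  R'_polyurethane foam = ln(0.623/0.425)/(2πk) = 0.3825/(2π·0.0250) = 2.435 m·K/W
ΣR = 3.735×10^-4 + 1.912 + 2.435 = 4.347 m·K/W
Q' = ΔT/ΣR = (392 K − 277.33 K)/4.347 = 26.4 W/m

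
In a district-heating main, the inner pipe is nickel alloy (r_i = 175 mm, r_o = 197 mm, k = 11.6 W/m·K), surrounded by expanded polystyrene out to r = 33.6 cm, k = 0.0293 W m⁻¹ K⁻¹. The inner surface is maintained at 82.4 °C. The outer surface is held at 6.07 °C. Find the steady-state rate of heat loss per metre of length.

Q' = 26.3 W/m

Treat each layer as a resistance in series:
  R'_nickel alloy = ln(0.197/0.175)/(2πk) = 0.1184/(2π·11.6) = 0.001625 m·K/W
  R'_expanded polystyrene = ln(0.336/0.197)/(2πk) = 0.5339/(2π·0.0293) = 2.900 m·K/W
ΣR = 0.001625 + 2.900 = 2.902 m·K/W
Q' = ΔT/ΣR = (82.4 °C − 6.07 °C)/2.902 = 26.3 W/m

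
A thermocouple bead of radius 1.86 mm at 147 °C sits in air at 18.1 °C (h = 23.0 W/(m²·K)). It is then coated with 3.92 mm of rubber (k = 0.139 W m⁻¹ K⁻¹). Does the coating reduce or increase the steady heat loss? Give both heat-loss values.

increases: 0.129 → 0.413 W

Critical radius for a sphere: r_cr = 2k/h = 0.0121 m = 1.21 cm.
Outer radius after coating: r₂ = 0.00186 + 0.00392 = 0.00578 m.
Since r₁ < r_cr and r₂ ≤ r_cr, the coating moves toward the maximum at r_cr — heat loss rises.
Bare: R = 1/(4πr₁²h) = 1000 K/W; Q = 128.9/1000 = 0.129 W.
Coated: R = R_cond + R_conv = 312.3 K/W; Q = 128.9/312.3 = 0.413 W.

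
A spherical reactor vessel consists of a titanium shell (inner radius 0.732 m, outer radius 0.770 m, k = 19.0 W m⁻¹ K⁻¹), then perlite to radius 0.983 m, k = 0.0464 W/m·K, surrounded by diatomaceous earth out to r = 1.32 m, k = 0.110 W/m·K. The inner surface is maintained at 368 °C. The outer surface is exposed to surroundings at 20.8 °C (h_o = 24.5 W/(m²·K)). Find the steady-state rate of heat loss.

Treat each layer as a resistance in series:
  R_titanium = (1/0.732 − 1/0.770)/(4πk) = 0.06742/(4π·19.0) = 2.824×10^-4 K/W
  R_perlite = (1/0.770 − 1/0.983)/(4πk) = 0.2814/(4π·0.0464) = 0.4826 K/W
  R_diatomaceous earth = (1/0.983 − 1/1.32)/(4πk) = 0.2597/(4π·0.110) = 0.1879 K/W
  R_conv,out = 1/(4πr²h) = 1/(4π·1.32²·24.5) = 0.001864 K/W
ΣR = 2.824×10^-4 + 0.4826 + 0.1879 + 0.001864 = 0.6726 K/W
Q = ΔT/ΣR = (368 °C − 20.8 °C)/0.6726 = 516 W

Q = 516 W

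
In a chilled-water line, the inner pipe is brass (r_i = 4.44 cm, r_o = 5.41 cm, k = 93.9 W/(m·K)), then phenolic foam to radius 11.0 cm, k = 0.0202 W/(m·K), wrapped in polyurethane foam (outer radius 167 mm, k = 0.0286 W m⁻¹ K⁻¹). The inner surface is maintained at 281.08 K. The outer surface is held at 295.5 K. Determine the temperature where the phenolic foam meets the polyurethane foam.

Treat each layer as a resistance in series:
  R'_brass = ln(0.0541/0.0444)/(2πk) = 0.1976/(2π·93.9) = 3.349×10^-4 m·K/W
  R'_phenolic foam = ln(0.110/0.0541)/(2πk) = 0.7096/(2π·0.0202) = 5.591 m·K/W
  R'_polyurethane foam = ln(0.167/0.110)/(2πk) = 0.4175/(2π·0.0286) = 2.323 m·K/W
ΣR = 3.349×10^-4 + 5.591 + 2.323 = 7.914 m·K/W
Q' = ΔT/ΣR = (281.08 K − 295.5 K)/7.914 = -1.822 W/m
From the inner boundary to the phenolic foam/polyurethane foam interface, ΣR_partial = 5.591 m·K/W.
T_interface = T_in − Q'·ΣR_partial = 281.08 K − (-1.822)(5.591) = 291.3 K

T = 291.3 K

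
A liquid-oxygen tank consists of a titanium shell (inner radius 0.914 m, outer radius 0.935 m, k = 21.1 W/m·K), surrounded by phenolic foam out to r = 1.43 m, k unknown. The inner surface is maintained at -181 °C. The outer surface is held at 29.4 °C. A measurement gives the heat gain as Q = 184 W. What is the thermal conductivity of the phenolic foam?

ΣR = ΔT/Q = |-181 − 29.4|/184 = 1.143 K/W
Known resistances:
  R_titanium = (1/0.914 − 1/0.935)/(4πk) = 0.02457/(4π·21.1) = 9.268×10^-5 K/W
R_phenolic foam = ΣR − ΣR_known = 1.143 − 9.268×10^-5 = 1.143 K/W
(1/r₁−1/r₂)/(4πk) = 1.143 ⇒ k = 0.3702/(4π·1.143) = 0.0258 W/m·K

k = 0.0258 W/m·K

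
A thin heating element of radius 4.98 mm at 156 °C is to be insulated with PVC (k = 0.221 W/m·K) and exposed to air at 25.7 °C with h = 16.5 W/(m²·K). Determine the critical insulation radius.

For a cylinder, r_cr = k_ins/h = 0.221/16.5 = 0.0134 m = 1.34 cm

r_cr = 1.34 cm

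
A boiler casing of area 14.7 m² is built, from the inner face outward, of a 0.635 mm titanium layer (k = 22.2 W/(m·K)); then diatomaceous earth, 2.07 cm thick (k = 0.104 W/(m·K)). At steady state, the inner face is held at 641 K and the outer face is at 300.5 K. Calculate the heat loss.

Resistance network (inner→outer):
  R_titanium = L/(kA) = 6.35×10^-4/(22.2·14.7) = 1.946×10^-6 K/W
  R_diatomaceous earth = L/(kA) = 0.0207/(0.104·14.7) = 0.01354 K/W
ΣR = 1.946×10^-6 + 0.01354 = 0.01354 K/W
Q = ΔT/ΣR = (641 K − 300.5 K)/0.01354 = 25100 W

Q = 25.1 kW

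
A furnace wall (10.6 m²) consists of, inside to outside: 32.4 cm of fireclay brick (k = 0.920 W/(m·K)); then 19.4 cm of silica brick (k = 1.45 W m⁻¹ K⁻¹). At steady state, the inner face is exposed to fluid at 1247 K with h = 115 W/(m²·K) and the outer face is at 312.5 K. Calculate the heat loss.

Treat each layer as a resistance in series:
  R_conv,in = 1/(hA) = 1/(115·10.6) = 8.203×10^-4 K/W
  R_fireclay brick = L/(kA) = 0.324/(0.920·10.6) = 0.03322 K/W
  R_silica brick = L/(kA) = 0.194/(1.45·10.6) = 0.01262 K/W
ΣR = 8.203×10^-4 + 0.03322 + 0.01262 = 0.04666 K/W
Q = ΔT/ΣR = (1247 K − 312.5 K)/0.04666 = 20000 W

Q = 20000 W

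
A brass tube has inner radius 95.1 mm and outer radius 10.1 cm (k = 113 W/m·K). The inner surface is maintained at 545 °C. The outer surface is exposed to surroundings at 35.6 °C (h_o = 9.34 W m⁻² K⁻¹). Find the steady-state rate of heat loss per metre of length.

Treat each layer as a resistance in series:
  R'_brass = ln(0.101/0.0951)/(2πk) = 0.06019/(2π·113) = 8.478×10^-5 m·K/W
  R'_conv,out = 1/(2πr h) = 1/(2π·0.101·9.34) = 0.1687 m·K/W
ΣR = 8.478×10^-5 + 0.1687 = 0.1688 m·K/W
Q' = ΔT/ΣR = (545 °C − 35.6 °C)/0.1688 = 3020 W/m

Q' = 3.02 kW/m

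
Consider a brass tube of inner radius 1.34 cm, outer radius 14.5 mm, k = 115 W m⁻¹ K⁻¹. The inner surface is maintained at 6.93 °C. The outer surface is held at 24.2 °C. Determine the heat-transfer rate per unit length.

Q' = 2πk·ΔT/ln(r₂/r₁) = 2π × 115 × 17.27 / ln(0.0145/0.0134) = 1.58×10^5 W/m

Q' = 1.58×10^5 W/m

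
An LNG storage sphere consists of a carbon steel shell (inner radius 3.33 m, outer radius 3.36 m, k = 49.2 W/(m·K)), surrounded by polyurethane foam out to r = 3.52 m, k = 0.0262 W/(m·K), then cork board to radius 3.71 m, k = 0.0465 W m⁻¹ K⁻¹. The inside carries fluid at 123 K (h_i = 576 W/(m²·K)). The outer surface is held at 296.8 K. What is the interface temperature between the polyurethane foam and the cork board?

T = 231.2 K

Resistance network (inner→outer):
  R_conv,in = 1/(4πr²h) = 1/(4π·3.33²·576) = 1.246×10^-5 K/W
  R_carbon steel = (1/3.33 − 1/3.36)/(4πk) = 0.002681/(4π·49.2) = 4.337×10^-6 K/W
  R_polyurethane foam = (1/3.36 − 1/3.52)/(4πk) = 0.01353/(4π·0.0262) = 0.04109 K/W
  R_cork board = (1/3.52 − 1/3.71)/(4πk) = 0.01455/(4π·0.0465) = 0.02490 K/W
ΣR = 1.246×10^-5 + 4.337×10^-6 + 0.04109 + 0.02490 = 0.06601 K/W
Q = ΔT/ΣR = (123 K − 296.8 K)/0.06601 = -2633 W
From the inner boundary to the polyurethane foam/cork board interface, ΣR_partial = 0.04111 K/W.
T_interface = T_in − Q·ΣR_partial = 123 K − (-2633)(0.04111) = 231.2 K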